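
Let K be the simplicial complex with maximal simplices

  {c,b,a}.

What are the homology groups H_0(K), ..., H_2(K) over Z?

H_0 ≅ Z,  H_1 = 0,  H_2 = 0.

We work with the vertex ordering a < b < c. The simplices of K, each written with vertices in increasing order, are:

  0-simplices (3): a, b, c
  1-simplices (3): ab, ac, bc
  2-simplices (1): abc

giving chain groups C_0 ≅ Z^3, C_1 ≅ Z^3, C_2 ≅ Z^1.

The boundary map ∂_1: C_1 → C_0 maps an edge to its endpoints' difference, ∂[p,q] = q − p. For instance
  ∂ab = b − a.
This gives a 3×3 integer matrix of rank 2; reducing to Smith normal form yields diagonal entries (1,1).

The boundary map ∂_2: C_2 → C_1 maps a triangle to the signed sum of its edges. For instance
  ∂abc = bc − ac + ab.
As a 3×1 matrix over Z this has rank 1, with invariant factors (1).

Now H_k = ker ∂_k / im ∂_{k+1}, so:

  H_0: rank C_0 − rank ∂_1 = 3 − 2 = 1, and the invariant factors of ∂_1 are all 1, so H_0 ≅ Z.
  H_1: rank ker ∂_1 − rank ∂_2 = (3 − 2) − 1 = 0, and the invariant factors of ∂_2 are all 1, so H_1 ≅ 0.
  H_2: rank ker ∂_2 − rank ∂_3 = (1 − 1) − 0 = 0, and there is no ∂_3, so H_2 ≅ 0.

(K is a triangulation of the 2-simplex.)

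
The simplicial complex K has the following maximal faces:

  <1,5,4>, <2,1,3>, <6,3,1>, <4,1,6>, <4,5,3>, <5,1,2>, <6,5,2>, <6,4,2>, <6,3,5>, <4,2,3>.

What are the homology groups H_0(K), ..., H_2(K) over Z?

H_0 = Z,  H_1 = Z/2,  H_2 = 0.

Order the vertices as 1 < 2 < 3 < 4 < 5 < 6. Listing each simplex with vertices in this order, K has dimension 2 with simplices:

  0-simplices (6): [1], [2], [3], [4], [5], [6]
  1-simplices (15): [1,2], [1,3], [1,4], [1,5], [1,6], [2,3], [2,4], [2,5], [2,6], [3,4], [3,5], [3,6], [4,5], [4,6], [5,6]
  2-simplices (10): [1,2,3], [1,2,5], [1,3,6], [1,4,5], [1,4,6], [2,3,4], [2,4,6], [2,5,6], [3,4,5], [3,5,6]

so the chain groups are C_0 ≅ Z^6, C_1 ≅ Z^15, C_2 ≅ Z^10.

∂_1: C_1 → C_0 maps an edge to its endpoints' difference, ∂[p,q] = q − p. For instance
  ∂[1,2] = [2] − [1].
This gives a 6×15 integer matrix of rank 5; reducing to Smith normal form yields diagonal entries (1,1,1,1,1).

Boundary ∂_2: C_2 → C_1 sends each 2-simplex [p,q,r] to [q,r] − [p,r] + [p,q]. For instance
  ∂[1,3,6] = [3,6] − [1,6] + [1,3],
  ∂[1,4,5] = [4,5] − [1,5] + [1,4].
This gives a 15×10 integer matrix of rank 10; reducing to Smith normal form yields diagonal entries (1,1,1,1,1,1,1,1,1,2).

Computing H_k = (kernel of ∂_k) / (image of ∂_{k+1}):

  H_0: rank C_0 − rank ∂_1 = 6 − 5 = 1, and the invariant factors of ∂_1 are all 1, so H_0 ≅ Z.
  H_1: rank ker ∂_1 − rank ∂_2 = (15 − 5) − 10 = 0, and ∂_2 has invariant factor 2 > 1, so H_1 ≅ Z/2.
  H_2: rank ker ∂_2 − rank ∂_3 = (10 − 10) − 0 = 0, and there is no ∂_3, so H_2 ≅ 0.

As a check, the Euler characteristic is 6 − 15 + 10 = 1, which agrees with 1 − 0 + 0 = 1.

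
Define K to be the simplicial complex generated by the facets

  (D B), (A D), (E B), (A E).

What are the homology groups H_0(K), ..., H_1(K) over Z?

Fix the vertex order A < B < D < E and write every simplex with vertices in increasing order. Then dim K = 1 and the simplices of K are:

  0-simplices (4): A, B, D, E
  1-simplices (4): AD, AE, BD, BE

Hence C_0 ≅ Z^4, C_1 ≅ Z^4.

The boundary map ∂_1: C_1 → C_0 sends each edge [p,q] (with p < q) to q − p. For instance
  ∂AD = D − A.
The resulting 4×4 matrix has rank 3, and its Smith normal form has invariant factors (1,1,1).

Reading off H_k = ker ∂_k / im ∂_{k+1}:

  H_0: rank C_0 − rank ∂_1 = 4 − 3 = 1, and the invariant factors of ∂_1 are all 1, so H_0 ≅ Z.
  H_1: rank ker ∂_1 − rank ∂_2 = (4 − 3) − 0 = 1, and there is no ∂_2, so H_1 ≅ Z.

As a check, the Euler characteristic is 4 − 4 = 0, which agrees with 1 − 1 = 0.

H_0 ≅ Z,  H_1 ≅ Z.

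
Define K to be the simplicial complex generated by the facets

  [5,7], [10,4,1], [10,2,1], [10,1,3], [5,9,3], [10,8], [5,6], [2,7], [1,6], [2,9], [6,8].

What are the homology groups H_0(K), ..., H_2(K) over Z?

H_0 = Z,  H_1 = Z^4,  H_2 = 0.

Take the total order 1 < 2 < 3 < 4 < 5 < 6 < 7 < 8 < 9 < 10 on the vertex set. Then K (dimension 2) consists of the simplices:

  0-simplices (10): [1], [2], [3], [4], [5], [6], [7], [8], [9], [10]
  1-simplices (17): [1,2], [1,3], [1,4], [1,6], [1,10], [2,7], [2,9], [2,10], [3,5], [3,9], [3,10], [4,10], [5,6], [5,7], [5,9], [6,8], [8,10]
  2-simplices (4): [1,2,10], [1,3,10], [1,4,10], [3,5,9]

so the chain groups are C_0 ≅ Z^10, C_1 ≅ Z^17, C_2 ≅ Z^4.

∂_1: C_1 → C_0 maps an edge to its endpoints' difference, ∂[p,q] = q − p. For instance
  ∂[5,6] = [6] − [5].
This gives a 10×17 integer matrix of rank 9; reducing to Smith normal form yields diagonal entries (1,1,1,1,1,1,1,1,1).

The boundary map ∂_2: C_2 → C_1 sends each 2-simplex [p,q,r] to [q,r] − [p,r] + [p,q]. For instance
  ∂[3,5,9] = [5,9] − [3,9] + [3,5],
  ∂[1,3,10] = [3,10] − [1,10] + [1,3].
The resulting 17×4 matrix has rank 4, and its Smith normal form has invariant factors (1,1,1,1).

Computing H_k = (kernel of ∂_k) / (image of ∂_{k+1}):

  H_0: rank C_0 − rank ∂_1 = 10 − 9 = 1, and the invariant factors of ∂_1 are all 1, so H_0 = Z.
  H_1: rank ker ∂_1 − rank ∂_2 = (17 − 9) − 4 = 4, and the invariant factors of ∂_2 are all 1, so H_1 = Z^4.
  H_2: rank ker ∂_2 − rank ∂_3 = (4 − 4) − 0 = 0, and there is no ∂_3, so H_2 = 0.

As a check, the Euler characteristic is 10 − 17 + 4 = -3, which agrees with 1 − 4 + 0 = -3.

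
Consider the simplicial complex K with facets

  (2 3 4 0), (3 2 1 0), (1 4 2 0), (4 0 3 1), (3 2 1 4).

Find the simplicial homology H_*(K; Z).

H_0 ≅ Z,  H_1 = 0,  H_2 = 0,  H_3 ≅ Z.

Take the total order 0 < 1 < 2 < 3 < 4 on the vertex set. Then K (dimension 3) consists of the simplices:

  0-simplices (5): [0], [1], [2], [3], [4]
  1-simplices (10): [0,1], [0,2], [0,3], [0,4], [1,2], [1,3], [1,4], [2,3], [2,4], [3,4]
  2-simplices (10): [0,1,2], [0,1,3], [0,1,4], [0,2,3], [0,2,4], [0,3,4], [1,2,3], [1,2,4], [1,3,4], [2,3,4]
  3-simplices (5): [0,1,2,3], [0,1,2,4], [0,1,3,4], [0,2,3,4], [1,2,3,4]

so the chain groups are C_0 ≅ Z^5, C_1 ≅ Z^10, C_2 ≅ Z^10, C_3 ≅ Z^5.

Boundary ∂_1: C_1 → C_0 sends each edge [p,q] (with p < q) to q − p. For instance
  ∂[1,4] = [4] − [1].
The 5×10 boundary matrix has rank 4 and Smith normal form diag(1,1,1,1).

∂_2: C_2 → C_1 sends each 2-simplex [p,q,r] to [q,r] − [p,r] + [p,q]. For instance
  ∂[0,3,4] = [3,4] − [0,4] + [0,3],
  ∂[0,2,3] = [2,3] − [0,3] + [0,2].
The 10×10 boundary matrix has rank 6 and Smith normal form diag(1,1,1,1,1,1).

∂_3: C_3 → C_2 sends each 3-simplex σ to the alternating sum Σ_i (−1)^i (σ with its i-th vertex removed). For instance
  ∂[0,2,3,4] = [2,3,4] − [0,3,4] + [0,2,4] − [0,2,3],
  ∂[0,1,2,3] = [1,2,3] − [0,2,3] + [0,1,3] − [0,1,2].
The 10×5 boundary matrix has rank 4 and Smith normal form diag(1,1,1,1).

Reading off H_k = ker ∂_k / im ∂_{k+1}:

  H_0: rank C_0 − rank ∂_1 = 5 − 4 = 1, and the invariant factors of ∂_1 are all 1, so H_0 ≅ Z.
  H_1: rank ker ∂_1 − rank ∂_2 = (10 − 4) − 6 = 0, and the invariant factors of ∂_2 are all 1, so H_1 ≅ 0.
  H_2: rank ker ∂_2 − rank ∂_3 = (10 − 6) − 4 = 0, and the invariant factors of ∂_3 are all 1, so H_2 ≅ 0.
  H_3: rank ker ∂_3 − rank ∂_4 = (5 − 4) − 0 = 1, and there is no ∂_4, so H_3 ≅ Z.

As a check, the Euler characteristic is 5 − 10 + 10 − 5 = 0, which agrees with 1 − 0 + 0 − 1 = 0.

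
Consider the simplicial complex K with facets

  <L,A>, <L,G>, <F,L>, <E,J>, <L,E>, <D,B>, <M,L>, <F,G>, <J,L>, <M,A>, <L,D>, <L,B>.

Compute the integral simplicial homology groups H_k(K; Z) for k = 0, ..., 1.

Fix the vertex order A < B < D < E < F < G < J < L < M and write every simplex with vertices in increasing order. Then dim K = 1 and the simplices of K are:

  0-simplices (9): A, B, D, E, F, G, J, L, M
  1-simplices (12): AL, AM, BD, BL, DL, EJ, EL, FG, FL, GL, JL, LM

so the chain groups are C_0 ≅ Z^9, C_1 ≅ Z^12.

∂_1: C_1 → C_0 sends each edge [p,q] (with p < q) to q − p. For instance
  ∂DL = L − D.
The 9×12 boundary matrix has rank 8 and Smith normal form diag(1,1,1,1,1,1,1,1).

Computing H_k = (kernel of ∂_k) / (image of ∂_{k+1}):

  H_0: rank C_0 − rank ∂_1 = 9 − 8 = 1, and the invariant factors of ∂_1 are all 1, so H_0 = Z.
  H_1: rank ker ∂_1 − rank ∂_2 = (12 − 8) − 0 = 4, and there is no ∂_2, so H_1 = Z^4.

As a check, the Euler characteristic is 9 − 12 = -3, which agrees with 1 − 4 = -3.

H_0 ≅ Z,  H_1 ≅ Z^4.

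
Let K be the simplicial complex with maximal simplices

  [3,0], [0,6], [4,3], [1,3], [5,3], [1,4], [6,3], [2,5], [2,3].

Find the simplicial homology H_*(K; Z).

Order the vertices as 0 < 1 < 2 < 3 < 4 < 5 < 6. Listing each simplex with vertices in this order, K has dimension 1 with simplices:

  0-simplices (7): [0], [1], [2], [3], [4], [5], [6]
  1-simplices (9): [0,3], [0,6], [1,3], [1,4], [2,3], [2,5], [3,4], [3,5], [3,6]

so the chain groups are C_0 ≅ Z^7, C_1 ≅ Z^9.

The boundary map ∂_1: C_1 → C_0 is given by ∂[p,q] = [q] − [p]. For instance
  ∂[2,3] = [3] − [2].
The 7×9 boundary matrix has rank 6 and Smith normal form diag(1,1,1,1,1,1).

Computing H_k = (kernel of ∂_k) / (image of ∂_{k+1}):

  H_0: rank C_0 − rank ∂_1 = 7 − 6 = 1, and the invariant factors of ∂_1 are all 1, so H_0 = Z.
  H_1: rank ker ∂_1 − rank ∂_2 = (9 − 6) − 0 = 3, and there is no ∂_2, so H_1 = Z^3.

As a check, the Euler characteristic is 7 − 9 = -2, which agrees with 1 − 3 = -2.

H_0 = Z,  H_1 = Z^3.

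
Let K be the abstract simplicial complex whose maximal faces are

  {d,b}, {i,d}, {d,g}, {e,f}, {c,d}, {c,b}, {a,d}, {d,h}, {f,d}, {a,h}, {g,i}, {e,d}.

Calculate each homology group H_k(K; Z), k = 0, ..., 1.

Take the total order a < b < c < d < e < f < g < h < i on the vertex set. Then K (dimension 1) consists of the simplices:

  0-simplices (9): a, b, c, d, e, f, g, h, i
  1-simplices (12): ad, ah, bc, bd, cd, de, df, dg, dh, di, ef, gi

giving chain groups C_0 ≅ Z^9, C_1 ≅ Z^12.

The boundary map ∂_1: C_1 → C_0 maps an edge to its endpoints' difference, ∂[p,q] = q − p. For instance
  ∂di = i − d.
This gives a 9×12 integer matrix of rank 8; reducing to Smith normal form yields diagonal entries (1,1,1,1,1,1,1,1).

Now H_k = ker ∂_k / im ∂_{k+1}, so:

  H_0: rank C_0 − rank ∂_1 = 9 − 8 = 1, and the invariant factors of ∂_1 are all 1, so H_0 ≅ Z.
  H_1: rank ker ∂_1 − rank ∂_2 = (12 − 8) − 0 = 4, and there is no ∂_2, so H_1 ≅ Z^4.

H_0 = Z,  H_1 = Z^4.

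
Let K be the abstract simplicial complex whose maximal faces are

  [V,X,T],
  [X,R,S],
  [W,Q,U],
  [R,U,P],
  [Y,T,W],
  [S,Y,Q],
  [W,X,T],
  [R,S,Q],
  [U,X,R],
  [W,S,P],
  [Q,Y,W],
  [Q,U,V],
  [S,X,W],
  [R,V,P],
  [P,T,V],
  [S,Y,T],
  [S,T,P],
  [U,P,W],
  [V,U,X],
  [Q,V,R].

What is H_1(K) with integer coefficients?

Take the total order P < Q < R < S < T < U < V < W < X < Y on the vertex set. Then K (dimension 2) consists of the simplices:

  0-simplices (10): P, Q, R, S, T, U, V, W, X, Y
  1-simplices (30): PR, PS, PT, PU, PV, PW, QR, QS, QU, QV, QW, QY, RS, RU, RV, RX, ST, SW, SX, SY, TV, TW, TX, TY, UV, UW, UX, VX, WX, WY
  2-simplices (20): PRU, PRV, PST, PSW, PTV, PUW, QRS, QRV, QSY, QUV, QUW, QWY, RSX, RUX, STY, SWX, TVX, TWX, TWY, UVX

giving chain groups C_0 ≅ Z^10, C_1 ≅ Z^30, C_2 ≅ Z^20.

The boundary map ∂_1: C_1 → C_0 maps an edge to its endpoints' difference, ∂[p,q] = q − p.
The 10×30 boundary matrix has rank 9 and Smith normal form diag(1,1,1,1,1,1,1,1,1).

Boundary ∂_2: C_2 → C_1 maps a triangle to the signed sum of its edges. For instance
  ∂TWY = WY − TY + TW,
  ∂SWX = WX − SX + SW.
As a 30×20 matrix over Z this has rank 20, with invariant factors (1,1,1,1,1,1,1,1,1,1,1,1,1,1,1,1,1,1,1,2).

From H_k ≅ ker(∂_k) / im(∂_{k+1}) we obtain:

  H_1: rank ker ∂_1 − rank ∂_2 = (30 − 9) − 20 = 1, and ∂_2 has invariant factor 2 > 1, so H_1 = Z ⊕ Z_2.

H_1 = Z ⊕ Z_2.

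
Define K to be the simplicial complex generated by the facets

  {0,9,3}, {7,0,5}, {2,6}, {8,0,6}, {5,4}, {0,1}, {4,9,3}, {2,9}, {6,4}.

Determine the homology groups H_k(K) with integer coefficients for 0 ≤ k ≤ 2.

H_0 = Z,  H_1 = Z^3,  H_2 = 0.

Fix the vertex order 0 < 1 < 2 < 3 < 4 < 5 < 6 < 7 < 8 < 9 and write every simplex with vertices in increasing order. Then dim K = 2 and the simplices of K are:

  0-simplices (10): [0], [1], [2], [3], [4], [5], [6], [7], [8], [9]
  1-simplices (16): [0,1], [0,3], [0,5], [0,6], [0,7], [0,8], [0,9], [2,6], [2,9], [3,4], [3,9], [4,5], [4,6], [4,9], [5,7], [6,8]
  2-simplices (4): [0,3,9], [0,5,7], [0,6,8], [3,4,9]

Hence C_0 ≅ Z^10, C_1 ≅ Z^16, C_2 ≅ Z^4.

Boundary ∂_1: C_1 → C_0 is given by ∂[p,q] = [q] − [p].
The resulting 10×16 matrix has rank 9, and its Smith normal form has invariant factors (1,1,1,1,1,1,1,1,1).

The boundary map ∂_2: C_2 → C_1 maps a triangle to the signed sum of its edges. For instance
  ∂[3,4,9] = [4,9] − [3,9] + [3,4],
  ∂[0,6,8] = [6,8] − [0,8] + [0,6].
This gives a 16×4 integer matrix of rank 4; reducing to Smith normal form yields diagonal entries (1,1,1,1).

From H_k ≅ ker(∂_k) / im(∂_{k+1}) we obtain:

  H_0: rank C_0 − rank ∂_1 = 10 − 9 = 1, and the invariant factors of ∂_1 are all 1, so H_0 ≅ Z.
  H_1: rank ker ∂_1 − rank ∂_2 = (16 − 9) − 4 = 3, and the invariant factors of ∂_2 are all 1, so H_1 ≅ Z^3.
  H_2: rank ker ∂_2 − rank ∂_3 = (4 − 4) − 0 = 0, and there is no ∂_3, so H_2 ≅ 0.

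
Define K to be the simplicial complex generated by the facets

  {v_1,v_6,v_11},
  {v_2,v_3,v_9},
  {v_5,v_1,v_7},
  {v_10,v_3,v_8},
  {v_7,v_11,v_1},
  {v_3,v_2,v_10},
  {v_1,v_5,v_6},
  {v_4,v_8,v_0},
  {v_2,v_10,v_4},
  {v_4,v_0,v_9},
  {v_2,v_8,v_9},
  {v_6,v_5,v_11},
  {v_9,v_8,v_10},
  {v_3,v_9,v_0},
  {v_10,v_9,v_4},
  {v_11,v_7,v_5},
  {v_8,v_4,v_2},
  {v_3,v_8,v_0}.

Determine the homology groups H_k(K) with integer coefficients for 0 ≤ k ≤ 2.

H_0 = Z^2,  H_1 = Z_2,  H_2 = Z.

Fix the vertex order v_0 < v_1 < v_2 < v_3 < v_4 < v_5 < v_6 < v_7 < v_8 < v_9 < v_10 < v_11 and write every simplex with vertices in increasing order. Then dim K = 2 and the simplices of K are:

  0-simplices (12): [v_0], [v_1], [v_2], [v_3], [v_4], [v_5], [v_6], [v_7], [v_8], [v_9], [v_10], [v_11]
  1-simplices (27): (27 of them)
  2-simplices (18): (18 of them)

Hence C_0 ≅ Z^12, C_1 ≅ Z^27, C_2 ≅ Z^18.

The boundary map ∂_1: C_1 → C_0 maps an edge to its endpoints' difference, ∂[p,q] = q − p.
The resulting 12×27 matrix has rank 10, and its Smith normal form has invariant factors (1,1,1,1,1,1,1,1,1,1).

∂_2: C_2 → C_1 maps a triangle to the signed sum of its edges. For instance
  ∂[v_1,v_5,v_7] = [v_5,v_7] − [v_1,v_7] + [v_1,v_5],
  ∂[v_1,v_6,v_11] = [v_6,v_11] − [v_1,v_11] + [v_1,v_6].
As a 27×18 matrix over Z this has rank 17, with invariant factors (1,1,1,1,1,1,1,1,1,1,1,1,1,1,1,1,2).

Computing H_k = (kernel of ∂_k) / (image of ∂_{k+1}):

  H_0: rank C_0 − rank ∂_1 = 12 − 10 = 2, and the invariant factors of ∂_1 are all 1, so H_0 = Z^2.
  H_1: rank ker ∂_1 − rank ∂_2 = (27 − 10) − 17 = 0, and ∂_2 has invariant factor 2 > 1, so H_1 = Z_2.
  H_2: rank ker ∂_2 − rank ∂_3 = (18 − 17) − 0 = 1, and there is no ∂_3, so H_2 = Z.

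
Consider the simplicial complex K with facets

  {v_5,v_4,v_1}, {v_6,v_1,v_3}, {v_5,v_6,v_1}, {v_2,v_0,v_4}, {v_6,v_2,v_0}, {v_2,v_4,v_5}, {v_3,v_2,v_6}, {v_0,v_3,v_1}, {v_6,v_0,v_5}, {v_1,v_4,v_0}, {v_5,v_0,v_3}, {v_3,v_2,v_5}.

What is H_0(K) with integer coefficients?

K has 7 vertices, 18 edges, 12 triangles.
rank ∂_0 = 0, rank ∂_1 = 6 ⇒ b_0 = 7 − 0 − 6 = 1; all invariant factors of ∂_1 are 1 so no torsion. So H_0 = Z.

H_0 = Z.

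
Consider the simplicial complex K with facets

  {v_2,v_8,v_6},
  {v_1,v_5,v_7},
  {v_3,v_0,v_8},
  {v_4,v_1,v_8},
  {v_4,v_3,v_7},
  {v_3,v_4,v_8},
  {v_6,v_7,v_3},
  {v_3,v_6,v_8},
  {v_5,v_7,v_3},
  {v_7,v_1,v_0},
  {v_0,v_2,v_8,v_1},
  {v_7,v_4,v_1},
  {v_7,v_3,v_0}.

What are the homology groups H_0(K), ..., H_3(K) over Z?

Fix the vertex order v_0 < v_1 < v_2 < v_3 < v_4 < v_5 < v_6 < v_7 < v_8 and write every simplex with vertices in increasing order. Then dim K = 3 and the simplices of K are:

  0-simplices (9): [v_0], [v_1], [v_2], [v_3], [v_4], [v_5], [v_6], [v_7], [v_8]
  1-simplices (22): (22 of them)
  2-simplices (16): (16 of them)
  3-simplices (1): [v_0,v_1,v_2,v_8]

giving chain groups C_0 ≅ Z^9, C_1 ≅ Z^22, C_2 ≅ Z^16, C_3 ≅ Z^1.

∂_1: C_1 → C_0 is given by ∂[p,q] = [q] − [p]. For instance
  ∂[v_0,v_8] = [v_8] − [v_0].
The resulting 9×22 matrix has rank 8, and its Smith normal form has invariant factors (1,1,1,1,1,1,1,1).

∂_2: C_2 → C_1 acts by ∂[p,q,r] = [q,r] − [p,r] + [p,q]. For instance
  ∂[v_1,v_2,v_8] = [v_2,v_8] − [v_1,v_8] + [v_1,v_2],
  ∂[v_3,v_6,v_7] = [v_6,v_7] − [v_3,v_7] + [v_3,v_6].
This gives a 22×16 integer matrix of rank 14; reducing to Smith normal form yields diagonal entries (1,1,1,1,1,1,1,1,1,1,1,1,1,1).

∂_3: C_3 → C_2 sends each 3-simplex σ to the alternating sum Σ_i (−1)^i (σ with its i-th vertex removed). For instance
  ∂[v_0,v_1,v_2,v_8] = [v_1,v_2,v_8] − [v_0,v_2,v_8] + [v_0,v_1,v_8] − [v_0,v_1,v_2].
The 16×1 boundary matrix has rank 1 and Smith normal form diag(1).

Now H_k = ker ∂_k / im ∂_{k+1}, so:

  H_0: rank C_0 − rank ∂_1 = 9 − 8 = 1, and the invariant factors of ∂_1 are all 1, so H_0 = Z.
  H_1: rank ker ∂_1 − rank ∂_2 = (22 − 8) − 14 = 0, and the invariant factors of ∂_2 are all 1, so H_1 = 0.
  H_2: rank ker ∂_2 − rank ∂_3 = (16 − 14) − 1 = 1, and the invariant factors of ∂_3 are all 1, so H_2 = Z.
  H_3: rank ker ∂_3 − rank ∂_4 = (1 − 1) − 0 = 0, and there is no ∂_4, so H_3 = 0.

H_0 ≅ Z,  H_1 = 0,  H_2 ≅ Z,  H_3 = 0.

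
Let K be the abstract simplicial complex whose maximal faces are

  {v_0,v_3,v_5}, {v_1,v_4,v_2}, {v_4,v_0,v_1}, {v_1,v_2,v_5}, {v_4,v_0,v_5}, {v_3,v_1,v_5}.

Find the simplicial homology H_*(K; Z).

H_0 = Z,  H_1 = Z,  H_2 = 0.

Take the total order v_0 < v_1 < v_2 < v_3 < v_4 < v_5 on the vertex set. Then K (dimension 2) consists of the simplices:

  0-simplices (6): [v_0], [v_1], [v_2], [v_3], [v_4], [v_5]
  1-simplices (12): [v_0,v_1], [v_0,v_3], [v_0,v_4], [v_0,v_5], [v_1,v_2], [v_1,v_3], [v_1,v_4], [v_1,v_5], [v_2,v_4], [v_2,v_5], [v_3,v_5], [v_4,v_5]
  2-simplices (6): [v_0,v_1,v_4], [v_0,v_3,v_5], [v_0,v_4,v_5], [v_1,v_2,v_4], [v_1,v_2,v_5], [v_1,v_3,v_5]

giving chain groups C_0 ≅ Z^6, C_1 ≅ Z^12, C_2 ≅ Z^6.

∂_1: C_1 → C_0 sends each edge [p,q] (with p < q) to q − p.
The 6×12 boundary matrix has rank 5 and Smith normal form diag(1,1,1,1,1).

Boundary ∂_2: C_2 → C_1 maps a triangle to the signed sum of its edges. For instance
  ∂[v_0,v_4,v_5] = [v_4,v_5] − [v_0,v_5] + [v_0,v_4],
  ∂[v_1,v_2,v_4] = [v_2,v_4] − [v_1,v_4] + [v_1,v_2].
This gives a 12×6 integer matrix of rank 6; reducing to Smith normal form yields diagonal entries (1,1,1,1,1,1).

Reading off H_k = ker ∂_k / im ∂_{k+1}:

  H_0: rank C_0 − rank ∂_1 = 6 − 5 = 1, and the invariant factors of ∂_1 are all 1, so H_0 ≅ Z.
  H_1: rank ker ∂_1 − rank ∂_2 = (12 − 5) − 6 = 1, and the invariant factors of ∂_2 are all 1, so H_1 ≅ Z.
  H_2: rank ker ∂_2 − rank ∂_3 = (6 − 6) − 0 = 0, and there is no ∂_3, so H_2 ≅ 0.

As a check, the Euler characteristic is 6 − 12 + 6 = 0, which agrees with 1 − 1 + 0 = 0.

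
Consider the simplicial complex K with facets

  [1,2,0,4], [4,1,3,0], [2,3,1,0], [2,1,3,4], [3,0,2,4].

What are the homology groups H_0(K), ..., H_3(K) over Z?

H_0 = Z,  H_1 = 0,  H_2 = 0,  H_3 = Z.

K has 5 vertices, 10 edges, 10 triangles, 5 3-simplices.
rank ∂_0 = 0, rank ∂_1 = 4 ⇒ b_0 = 5 − 0 − 4 = 1; all invariant factors of ∂_1 are 1 so no torsion. So H_0 ≅ Z.
rank ∂_1 = 4, rank ∂_2 = 6 ⇒ b_1 = 10 − 4 − 6 = 0; all invariant factors of ∂_2 are 1 so no torsion. So H_1 ≅ 0.
rank ∂_2 = 6, rank ∂_3 = 4 ⇒ b_2 = 10 − 6 − 4 = 0; all invariant factors of ∂_3 are 1 so no torsion. So H_2 ≅ 0.
rank ∂_3 = 4, rank ∂_4 = 0 ⇒ b_3 = 5 − 4 − 0 = 1. So H_3 ≅ Z.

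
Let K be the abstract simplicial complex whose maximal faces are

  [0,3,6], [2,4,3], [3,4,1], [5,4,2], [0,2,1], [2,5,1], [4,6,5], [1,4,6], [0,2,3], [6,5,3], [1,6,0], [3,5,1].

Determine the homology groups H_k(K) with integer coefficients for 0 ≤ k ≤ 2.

H_0 ≅ Z,  H_1 ≅ Z/2Z,  H_2 = 0.

Order the vertices as 0 < 1 < 2 < 3 < 4 < 5 < 6. Listing each simplex with vertices in this order, K has dimension 2 with simplices:

  0-simplices (7): [0], [1], [2], [3], [4], [5], [6]
  1-simplices (18): [0,1], [0,2], [0,3], [0,6], [1,2], [1,3], [1,4], [1,5], [1,6], [2,3], [2,4], [2,5], [3,4], [3,5], [3,6], [4,5], [4,6], [5,6]
  2-simplices (12): [0,1,2], [0,1,6], [0,2,3], [0,3,6], [1,2,5], [1,3,4], [1,3,5], [1,4,6], [2,3,4], [2,4,5], [3,5,6], [4,5,6]

so the chain groups are C_0 ≅ Z^7, C_1 ≅ Z^18, C_2 ≅ Z^12.

The boundary map ∂_1: C_1 → C_0 maps an edge to its endpoints' difference, ∂[p,q] = q − p. For instance
  ∂[2,3] = [3] − [2].
The 7×18 boundary matrix has rank 6 and Smith normal form diag(1,1,1,1,1,1).

Boundary ∂_2: C_2 → C_1 maps a triangle to the signed sum of its edges. For instance
  ∂[3,5,6] = [5,6] − [3,6] + [3,5],
  ∂[1,4,6] = [4,6] − [1,6] + [1,4].
The resulting 18×12 matrix has rank 12, and its Smith normal form has invariant factors (1,1,1,1,1,1,1,1,1,1,1,2).

Reading off H_k = ker ∂_k / im ∂_{k+1}:

  H_0: rank C_0 − rank ∂_1 = 7 − 6 = 1, and the invariant factors of ∂_1 are all 1, so H_0 ≅ Z.
  H_1: rank ker ∂_1 − rank ∂_2 = (18 − 6) − 12 = 0, and ∂_2 has invariant factor 2 > 1, so H_1 ≅ Z/2Z.
  H_2: rank ker ∂_2 − rank ∂_3 = (12 − 12) − 0 = 0, and there is no ∂_3, so H_2 ≅ 0.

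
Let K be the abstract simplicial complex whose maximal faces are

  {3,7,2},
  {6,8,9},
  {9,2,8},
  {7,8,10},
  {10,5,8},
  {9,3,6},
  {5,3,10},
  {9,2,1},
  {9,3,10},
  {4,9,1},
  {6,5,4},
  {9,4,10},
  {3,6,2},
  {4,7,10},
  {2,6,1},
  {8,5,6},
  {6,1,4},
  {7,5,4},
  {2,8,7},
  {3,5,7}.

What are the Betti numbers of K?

We work with the vertex ordering 1 < 2 < 3 < 4 < 5 < 6 < 7 < 8 < 9 < 10. The simplices of K, each written with vertices in increasing order, are:

  0-simplices (10): [1], [2], [3], [4], [5], [6], [7], [8], [9], [10]
  1-simplices (30): (30 of them)
  2-simplices (20): (20 of them)

Hence C_0 ≅ Z^10, C_1 ≅ Z^30, C_2 ≅ Z^20.

Boundary ∂_1: C_1 → C_0 is given by ∂[p,q] = [q] − [p].
The resulting 10×30 matrix has rank 9, and its Smith normal form has invariant factors (1,1,1,1,1,1,1,1,1).

The boundary map ∂_2: C_2 → C_1 sends each 2-simplex [p,q,r] to [q,r] − [p,r] + [p,q]. For instance
  ∂[1,4,6] = [4,6] − [1,6] + [1,4],
  ∂[3,5,10] = [5,10] − [3,10] + [3,5].
This gives a 30×20 integer matrix of rank 20; reducing to Smith normal form yields diagonal entries (1,1,1,1,1,1,1,1,1,1,1,1,1,1,1,1,1,1,1,2).

From H_k ≅ ker(∂_k) / im(∂_{k+1}) we obtain:

  H_0: rank C_0 − rank ∂_1 = 10 − 9 = 1, and the invariant factors of ∂_1 are all 1, so H_0 = Z.
  H_1: rank ker ∂_1 − rank ∂_2 = (30 − 9) − 20 = 1, and ∂_2 has invariant factor 2 > 1, so H_1 = Z ⊕ Z/2Z.
  H_2: rank ker ∂_2 − rank ∂_3 = (20 − 20) − 0 = 0, and there is no ∂_3, so H_2 = 0.

Hence the Betti numbers are b_0 = 1, b_1 = 1, b_2 = 0.

b_0 = 1, b_1 = 1, b_2 = 0.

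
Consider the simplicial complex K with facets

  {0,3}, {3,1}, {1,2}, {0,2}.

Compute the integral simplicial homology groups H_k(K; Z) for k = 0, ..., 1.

Take the total order 0 < 1 < 2 < 3 on the vertex set. Then K (dimension 1) consists of the simplices:

  0-simplices (4): [0], [1], [2], [3]
  1-simplices (4): [0,2], [0,3], [1,2], [1,3]

Hence C_0 ≅ Z^4, C_1 ≅ Z^4.

The boundary map ∂_1: C_1 → C_0 maps an edge to its endpoints' difference, ∂[p,q] = q − p. For instance
  ∂[0,3] = [3] − [0].
The resulting 4×4 matrix has rank 3, and its Smith normal form has invariant factors (1,1,1).

Reading off H_k = ker ∂_k / im ∂_{k+1}:

  H_0: rank C_0 − rank ∂_1 = 4 − 3 = 1, and the invariant factors of ∂_1 are all 1, so H_0 = Z.
  H_1: rank ker ∂_1 − rank ∂_2 = (4 − 3) − 0 = 1, and there is no ∂_2, so H_1 = Z.

(K is a triangulation of the circle S^1.)

H_0 = Z,  H_1 = Z.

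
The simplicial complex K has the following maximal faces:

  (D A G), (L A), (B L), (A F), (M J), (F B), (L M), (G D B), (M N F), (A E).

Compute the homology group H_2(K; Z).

H_2 = 0.

Order the vertices as A < B < D < E < F < G < J < L < M < N. Listing each simplex with vertices in this order, K has dimension 2 with simplices:

  0-simplices (10): A, B, D, E, F, G, J, L, M, N
  1-simplices (15): AD, AE, AF, AG, AL, BD, BF, BG, BL, DG, FM, FN, JM, LM, MN
  2-simplices (3): ADG, BDG, FMN

Hence C_0 ≅ Z^10, C_1 ≅ Z^15, C_2 ≅ Z^3.

Boundary ∂_1: C_1 → C_0 maps an edge to its endpoints' difference, ∂[p,q] = q − p. For instance
  ∂BL = L − B.
As a 10×15 matrix over Z this has rank 9, with invariant factors (1,1,1,1,1,1,1,1,1).

∂_2: C_2 → C_1 sends each 2-simplex [p,q,r] to [q,r] − [p,r] + [p,q]. For instance
  ∂FMN = MN − FN + FM,
  ∂BDG = DG − BG + BD.
This gives a 15×3 integer matrix of rank 3; reducing to Smith normal form yields diagonal entries (1,1,1).

Now H_k = ker ∂_k / im ∂_{k+1}, so:

  H_2: rank ker ∂_2 − rank ∂_3 = (3 − 3) − 0 = 0, and there is no ∂_3, so H_2 = 0.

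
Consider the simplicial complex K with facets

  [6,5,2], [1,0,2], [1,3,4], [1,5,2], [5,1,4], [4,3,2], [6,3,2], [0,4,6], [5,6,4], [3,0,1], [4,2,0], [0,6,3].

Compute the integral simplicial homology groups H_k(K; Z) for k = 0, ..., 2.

H_0 ≅ Z,  H_1 ≅ Z/2,  H_2 = 0.

Fix the vertex order 0 < 1 < 2 < 3 < 4 < 5 < 6 and write every simplex with vertices in increasing order. Then dim K = 2 and the simplices of K are:

  0-simplices (7): [0], [1], [2], [3], [4], [5], [6]
  1-simplices (18): [0,1], [0,2], [0,3], [0,4], [0,6], [1,2], [1,3], [1,4], [1,5], [2,3], [2,4], [2,5], [2,6], [3,4], [3,6], [4,5], [4,6], [5,6]
  2-simplices (12): [0,1,2], [0,1,3], [0,2,4], [0,3,6], [0,4,6], [1,2,5], [1,3,4], [1,4,5], [2,3,4], [2,3,6], [2,5,6], [4,5,6]

giving chain groups C_0 ≅ Z^7, C_1 ≅ Z^18, C_2 ≅ Z^12.

The boundary map ∂_1: C_1 → C_0 is given by ∂[p,q] = [q] − [p].
This gives a 7×18 integer matrix of rank 6; reducing to Smith normal form yields diagonal entries (1,1,1,1,1,1).

∂_2: C_2 → C_1 acts by ∂[p,q,r] = [q,r] − [p,r] + [p,q]. For instance
  ∂[2,5,6] = [5,6] − [2,6] + [2,5],
  ∂[0,3,6] = [3,6] − [0,6] + [0,3].
This gives a 18×12 integer matrix of rank 12; reducing to Smith normal form yields diagonal entries (1,1,1,1,1,1,1,1,1,1,1,2).

From H_k ≅ ker(∂_k) / im(∂_{k+1}) we obtain:

  H_0: rank C_0 − rank ∂_1 = 7 − 6 = 1, and the invariant factors of ∂_1 are all 1, so H_0 = Z.
  H_1: rank ker ∂_1 − rank ∂_2 = (18 − 6) − 12 = 0, and ∂_2 has invariant factor 2 > 1, so H_1 = Z/2.
  H_2: rank ker ∂_2 − rank ∂_3 = (12 − 12) − 0 = 0, and there is no ∂_3, so H_2 = 0.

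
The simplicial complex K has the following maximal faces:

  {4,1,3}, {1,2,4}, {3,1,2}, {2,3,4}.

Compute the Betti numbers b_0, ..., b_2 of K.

b_0 = 1, b_1 = 0, b_2 = 1.

Take the total order 1 < 2 < 3 < 4 on the vertex set. Then K (dimension 2) consists of the simplices:

  0-simplices (4): [1], [2], [3], [4]
  1-simplices (6): [1,2], [1,3], [1,4], [2,3], [2,4], [3,4]
  2-simplices (4): [1,2,3], [1,2,4], [1,3,4], [2,3,4]

giving chain groups C_0 ≅ Z^4, C_1 ≅ Z^6, C_2 ≅ Z^4.

Boundary ∂_1: C_1 → C_0 maps an edge to its endpoints' difference, ∂[p,q] = q − p.
The resulting 4×6 matrix has rank 3, and its Smith normal form has invariant factors (1,1,1).

The boundary map ∂_2: C_2 → C_1 acts by ∂[p,q,r] = [q,r] − [p,r] + [p,q]. For instance
  ∂[1,3,4] = [3,4] − [1,4] + [1,3],
  ∂[1,2,3] = [2,3] − [1,3] + [1,2].
As a 6×4 matrix over Z this has rank 3, with invariant factors (1,1,1).

Reading off H_k = ker ∂_k / im ∂_{k+1}:

  H_0: rank C_0 − rank ∂_1 = 4 − 3 = 1, and the invariant factors of ∂_1 are all 1, so H_0 ≅ Z.
  H_1: rank ker ∂_1 − rank ∂_2 = (6 − 3) − 3 = 0, and the invariant factors of ∂_2 are all 1, so H_1 ≅ 0.
  H_2: rank ker ∂_2 − rank ∂_3 = (4 − 3) − 0 = 1, and there is no ∂_3, so H_2 ≅ Z.

As a check, the Euler characteristic is 4 − 6 + 4 = 2, which agrees with 1 − 0 + 1 = 2.

Hence the Betti numbers are b_0 = 1, b_1 = 0, b_2 = 1.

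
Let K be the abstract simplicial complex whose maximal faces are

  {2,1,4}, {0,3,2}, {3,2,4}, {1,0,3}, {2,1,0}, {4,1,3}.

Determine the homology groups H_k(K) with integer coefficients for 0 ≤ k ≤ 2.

H_0 = Z,  H_1 = 0,  H_2 = Z.

Fix the vertex order 0 < 1 < 2 < 3 < 4 and write every simplex with vertices in increasing order. Then dim K = 2 and the simplices of K are:

  0-simplices (5): [0], [1], [2], [3], [4]
  1-simplices (9): [0,1], [0,2], [0,3], [1,2], [1,3], [1,4], [2,3], [2,4], [3,4]
  2-simplices (6): [0,1,2], [0,1,3], [0,2,3], [1,2,4], [1,3,4], [2,3,4]

giving chain groups C_0 ≅ Z^5, C_1 ≅ Z^9, C_2 ≅ Z^6.

∂_1: C_1 → C_0 is given by ∂[p,q] = [q] − [p]. For instance
  ∂[1,4] = [4] − [1].
This gives a 5×9 integer matrix of rank 4; reducing to Smith normal form yields diagonal entries (1,1,1,1).

∂_2: C_2 → C_1 acts by ∂[p,q,r] = [q,r] − [p,r] + [p,q]. For instance
  ∂[1,3,4] = [3,4] − [1,4] + [1,3],
  ∂[2,3,4] = [3,4] − [2,4] + [2,3].
This gives a 9×6 integer matrix of rank 5; reducing to Smith normal form yields diagonal entries (1,1,1,1,1).

From H_k ≅ ker(∂_k) / im(∂_{k+1}) we obtain:

  H_0: rank C_0 − rank ∂_1 = 5 − 4 = 1, and the invariant factors of ∂_1 are all 1, so H_0 ≅ Z.
  H_1: rank ker ∂_1 − rank ∂_2 = (9 − 4) − 5 = 0, and the invariant factors of ∂_2 are all 1, so H_1 ≅ 0.
  H_2: rank ker ∂_2 − rank ∂_3 = (6 − 5) − 0 = 1, and there is no ∂_3, so H_2 ≅ Z.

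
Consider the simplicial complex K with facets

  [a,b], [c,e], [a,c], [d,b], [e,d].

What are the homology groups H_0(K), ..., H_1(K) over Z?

H_0 ≅ Z,  H_1 ≅ Z.

Take the total order a < b < c < d < e on the vertex set. Then K (dimension 1) consists of the simplices:

  0-simplices (5): a, b, c, d, e
  1-simplices (5): ab, ac, bd, ce, de

giving chain groups C_0 ≅ Z^5, C_1 ≅ Z^5.

∂_1: C_1 → C_0 sends each edge [p,q] (with p < q) to q − p. For instance
  ∂ab = b − a.
The resulting 5×5 matrix has rank 4, and its Smith normal form has invariant factors (1,1,1,1).

From H_k ≅ ker(∂_k) / im(∂_{k+1}) we obtain:

  H_0: rank C_0 − rank ∂_1 = 5 − 4 = 1, and the invariant factors of ∂_1 are all 1, so H_0 ≅ Z.
  H_1: rank ker ∂_1 − rank ∂_2 = (5 − 4) − 0 = 1, and there is no ∂_2, so H_1 ≅ Z.

(K is a triangulation of the circle S^1.)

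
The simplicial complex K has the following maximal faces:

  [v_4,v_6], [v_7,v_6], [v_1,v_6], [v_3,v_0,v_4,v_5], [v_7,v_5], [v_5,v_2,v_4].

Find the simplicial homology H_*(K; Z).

H_0 = Z,  H_1 = Z,  H_2 = 0,  H_3 = 0.

Order the vertices as v_0 < v_1 < v_2 < v_3 < v_4 < v_5 < v_6 < v_7. Listing each simplex with vertices in this order, K has dimension 3 with simplices:

  0-simplices (8): [v_0], [v_1], [v_2], [v_3], [v_4], [v_5], [v_6], [v_7]
  1-simplices (12): [v_0,v_3], [v_0,v_4], [v_0,v_5], [v_1,v_6], [v_2,v_4], [v_2,v_5], [v_3,v_4], [v_3,v_5], [v_4,v_5], [v_4,v_6], [v_5,v_7], [v_6,v_7]
  2-simplices (5): [v_0,v_3,v_4], [v_0,v_3,v_5], [v_0,v_4,v_5], [v_2,v_4,v_5], [v_3,v_4,v_5]
  3-simplices (1): [v_0,v_3,v_4,v_5]

Hence C_0 ≅ Z^8, C_1 ≅ Z^12, C_2 ≅ Z^5, C_3 ≅ Z^1.

∂_1: C_1 → C_0 maps an edge to its endpoints' difference, ∂[p,q] = q − p.
The resulting 8×12 matrix has rank 7, and its Smith normal form has invariant factors (1,1,1,1,1,1,1).

∂_2: C_2 → C_1 maps a triangle to the signed sum of its edges. For instance
  ∂[v_0,v_4,v_5] = [v_4,v_5] − [v_0,v_5] + [v_0,v_4],
  ∂[v_3,v_4,v_5] = [v_4,v_5] − [v_3,v_5] + [v_3,v_4].
As a 12×5 matrix over Z this has rank 4, with invariant factors (1,1,1,1).

∂_3: C_3 → C_2 sends each 3-simplex σ to the alternating sum Σ_i (−1)^i (σ with its i-th vertex removed). For instance
  ∂[v_0,v_3,v_4,v_5] = [v_3,v_4,v_5] − [v_0,v_4,v_5] + [v_0,v_3,v_5] − [v_0,v_3,v_4].
This gives a 5×1 integer matrix of rank 1; reducing to Smith normal form yields diagonal entries (1).

Now H_k = ker ∂_k / im ∂_{k+1}, so:

  H_0: rank C_0 − rank ∂_1 = 8 − 7 = 1, and the invariant factors of ∂_1 are all 1, so H_0 = Z.
  H_1: rank ker ∂_1 − rank ∂_2 = (12 − 7) − 4 = 1, and the invariant factors of ∂_2 are all 1, so H_1 = Z.
  H_2: rank ker ∂_2 − rank ∂_3 = (5 − 4) − 1 = 0, and the invariant factors of ∂_3 are all 1, so H_2 = 0.
  H_3: rank ker ∂_3 − rank ∂_4 = (1 − 1) − 0 = 0, and there is no ∂_4, so H_3 = 0.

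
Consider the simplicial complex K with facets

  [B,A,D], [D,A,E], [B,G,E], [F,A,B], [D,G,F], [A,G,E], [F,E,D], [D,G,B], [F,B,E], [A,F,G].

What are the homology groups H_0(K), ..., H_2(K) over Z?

H_0 = Z,  H_1 = Z/2,  H_2 = 0.

We work with the vertex ordering A < B < D < E < F < G. The simplices of K, each written with vertices in increasing order, are:

  0-simplices (6): A, B, D, E, F, G
  1-simplices (15): AB, AD, AE, AF, AG, BD, BE, BF, BG, DE, DF, DG, EF, EG, FG
  2-simplices (10): ABD, ABF, ADE, AEG, AFG, BDG, BEF, BEG, DEF, DFG

giving chain groups C_0 ≅ Z^6, C_1 ≅ Z^15, C_2 ≅ Z^10.

∂_1: C_1 → C_0 is given by ∂[p,q] = [q] − [p]. For instance
  ∂AB = B − A.
The resulting 6×15 matrix has rank 5, and its Smith normal form has invariant factors (1,1,1,1,1).

Boundary ∂_2: C_2 → C_1 sends each 2-simplex [p,q,r] to [q,r] − [p,r] + [p,q]. For instance
  ∂DFG = FG − DG + DF,
  ∂ABF = BF − AF + AB.
This gives a 15×10 integer matrix of rank 10; reducing to Smith normal form yields diagonal entries (1,1,1,1,1,1,1,1,1,2).

Now H_k = ker ∂_k / im ∂_{k+1}, so:

  H_0: rank C_0 − rank ∂_1 = 6 − 5 = 1, and the invariant factors of ∂_1 are all 1, so H_0 ≅ Z.
  H_1: rank ker ∂_1 − rank ∂_2 = (15 − 5) − 10 = 0, and ∂_2 has invariant factor 2 > 1, so H_1 ≅ Z/2.
  H_2: rank ker ∂_2 − rank ∂_3 = (10 − 10) − 0 = 0, and there is no ∂_3, so H_2 ≅ 0.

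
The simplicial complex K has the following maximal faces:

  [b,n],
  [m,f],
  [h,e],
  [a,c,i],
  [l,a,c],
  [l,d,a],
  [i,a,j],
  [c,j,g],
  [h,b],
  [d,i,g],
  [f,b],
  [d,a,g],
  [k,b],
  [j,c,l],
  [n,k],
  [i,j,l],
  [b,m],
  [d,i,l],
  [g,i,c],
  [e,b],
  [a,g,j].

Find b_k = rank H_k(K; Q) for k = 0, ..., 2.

Order the vertices as a < b < c < d < e < f < g < h < i < j < k < l < m < n. Listing each simplex with vertices in this order, K has dimension 2 with simplices:

  0-simplices (14): a, b, c, d, e, f, g, h, i, j, k, l, m, n
  1-simplices (27): ac, ad, ag, ai, aj, al, be, bf, bh, bk, bm, bn, cg, ci, cj, cl, dg, di, dl, eh, fm, gi, gj, ij, il, jl, kn
  2-simplices (12): aci, acl, adg, adl, agj, aij, cgi, cgj, cjl, dgi, dil, ijl

giving chain groups C_0 ≅ Z^14, C_1 ≅ Z^27, C_2 ≅ Z^12.

Boundary ∂_1: C_1 → C_0 maps an edge to its endpoints' difference, ∂[p,q] = q − p. For instance
  ∂ij = j − i.
The 14×27 boundary matrix has rank 12 and Smith normal form diag(1,1,1,1,1,1,1,1,1,1,1,1).

∂_2: C_2 → C_1 maps a triangle to the signed sum of its edges. For instance
  ∂cgi = gi − ci + cg,
  ∂adl = dl − al + ad.
The 27×12 boundary matrix has rank 12 and Smith normal form diag(1,1,1,1,1,1,1,1,1,1,1,2).

Reading off H_k = ker ∂_k / im ∂_{k+1}:

  H_0: rank C_0 − rank ∂_1 = 14 − 12 = 2, and the invariant factors of ∂_1 are all 1, so H_0 ≅ Z^2.
  H_1: rank ker ∂_1 − rank ∂_2 = (27 − 12) − 12 = 3, and ∂_2 has invariant factor 2 > 1, so H_1 ≅ Z^3 ⊕ Z/2Z.
  H_2: rank ker ∂_2 − rank ∂_3 = (12 − 12) − 0 = 0, and there is no ∂_3, so H_2 ≅ 0.

As a check, the Euler characteristic is 14 − 27 + 12 = -1, which agrees with 2 − 3 + 0 = -1.

Hence the Betti numbers are b_0 = 2, b_1 = 3, b_2 = 0.

b_0 = 2, b_1 = 3, b_2 = 0.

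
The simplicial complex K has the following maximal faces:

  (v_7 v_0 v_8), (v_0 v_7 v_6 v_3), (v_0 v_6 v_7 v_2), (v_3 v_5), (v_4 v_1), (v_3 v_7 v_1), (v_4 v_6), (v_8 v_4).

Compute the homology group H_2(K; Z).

Order the vertices as v_0 < v_1 < v_2 < v_3 < v_4 < v_5 < v_6 < v_7 < v_8. Listing each simplex with vertices in this order, K has dimension 3 with simplices:

  0-simplices (9): [v_0], [v_1], [v_2], [v_3], [v_4], [v_5], [v_6], [v_7], [v_8]
  1-simplices (17): (17 of them)
  2-simplices (9): [v_0,v_2,v_6], [v_0,v_2,v_7], [v_0,v_3,v_6], [v_0,v_3,v_7], [v_0,v_6,v_7], [v_0,v_7,v_8], [v_1,v_3,v_7], [v_2,v_6,v_7], [v_3,v_6,v_7]
  3-simplices (2): [v_0,v_2,v_6,v_7], [v_0,v_3,v_6,v_7]

Hence C_0 ≅ Z^9, C_1 ≅ Z^17, C_2 ≅ Z^9, C_3 ≅ Z^2.

Boundary ∂_1: C_1 → C_0 maps an edge to its endpoints' difference, ∂[p,q] = q − p. For instance
  ∂[v_0,v_7] = [v_7] − [v_0].
The 9×17 boundary matrix has rank 8 and Smith normal form diag(1,1,1,1,1,1,1,1).

∂_2: C_2 → C_1 maps a triangle to the signed sum of its edges. For instance
  ∂[v_0,v_3,v_7] = [v_3,v_7] − [v_0,v_7] + [v_0,v_3],
  ∂[v_0,v_6,v_7] = [v_6,v_7] − [v_0,v_7] + [v_0,v_6].
This gives a 17×9 integer matrix of rank 7; reducing to Smith normal form yields diagonal entries (1,1,1,1,1,1,1).

The boundary map ∂_3: C_3 → C_2 sends each 3-simplex σ to the alternating sum Σ_i (−1)^i (σ with its i-th vertex removed). For instance
  ∂[v_0,v_2,v_6,v_7] = [v_2,v_6,v_7] − [v_0,v_6,v_7] + [v_0,v_2,v_7] − [v_0,v_2,v_6],
  ∂[v_0,v_3,v_6,v_7] = [v_3,v_6,v_7] − [v_0,v_6,v_7] + [v_0,v_3,v_7] − [v_0,v_3,v_6].
The 9×2 boundary matrix has rank 2 and Smith normal form diag(1,1).

Reading off H_k = ker ∂_k / im ∂_{k+1}:

  H_2: rank ker ∂_2 − rank ∂_3 = (9 − 7) − 2 = 0, and the invariant factors of ∂_3 are all 1, so H_2 = 0.

H_2 = 0.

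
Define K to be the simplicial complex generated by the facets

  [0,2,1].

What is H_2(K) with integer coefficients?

H_2 ≅ 0.

K has 3 vertices, 3 edges, 1 triangle.
rank ∂_2 = 1, rank ∂_3 = 0 ⇒ b_2 = 1 − 1 − 0 = 0. So H_2 = 0.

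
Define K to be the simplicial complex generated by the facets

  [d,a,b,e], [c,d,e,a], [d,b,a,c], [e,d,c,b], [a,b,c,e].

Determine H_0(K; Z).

Fix the vertex order a < b < c < d < e and write every simplex with vertices in increasing order. Then dim K = 3 and the simplices of K are:

  0-simplices (5): a, b, c, d, e
  1-simplices (10): ab, ac, ad, ae, bc, bd, be, cd, ce, de
  2-simplices (10): abc, abd, abe, acd, ace, ade, bcd, bce, bde, cde
  3-simplices (5): abcd, abce, abde, acde, bcde

so the chain groups are C_0 ≅ Z^5, C_1 ≅ Z^10, C_2 ≅ Z^10, C_3 ≅ Z^5.

Boundary ∂_1: C_1 → C_0 is given by ∂[p,q] = [q] − [p]. For instance
  ∂ae = e − a.
As a 5×10 matrix over Z this has rank 4, with invariant factors (1,1,1,1).

Boundary ∂_2: C_2 → C_1 sends each 2-simplex [p,q,r] to [q,r] − [p,r] + [p,q]. For instance
  ∂bde = de − be + bd,
  ∂abc = bc − ac + ab.
The 10×10 boundary matrix has rank 6 and Smith normal form diag(1,1,1,1,1,1).

Boundary ∂_3: C_3 → C_2 sends each 3-simplex σ to the alternating sum Σ_i (−1)^i (σ with its i-th vertex removed). For instance
  ∂abce = bce − ace + abe − abc,
  ∂acde = cde − ade + ace − acd.
The resulting 10×5 matrix has rank 4, and its Smith normal form has invariant factors (1,1,1,1).

Now H_k = ker ∂_k / im ∂_{k+1}, so:

  H_0: rank C_0 − rank ∂_1 = 5 − 4 = 1, and the invariant factors of ∂_1 are all 1, so H_0 = Z.

(K is a triangulation of the 3-sphere S^3.)

H_0 ≅ Z.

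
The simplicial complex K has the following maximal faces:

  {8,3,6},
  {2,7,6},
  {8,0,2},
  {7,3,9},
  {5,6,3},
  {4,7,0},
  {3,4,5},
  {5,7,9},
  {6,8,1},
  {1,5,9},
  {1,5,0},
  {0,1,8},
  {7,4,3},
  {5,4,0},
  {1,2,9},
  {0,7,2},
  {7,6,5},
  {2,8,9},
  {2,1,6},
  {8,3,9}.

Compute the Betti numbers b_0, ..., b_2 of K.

b_0 = 1, b_1 = 1, b_2 = 0.

Take the total order 0 < 1 < 2 < 3 < 4 < 5 < 6 < 7 < 8 < 9 on the vertex set. Then K (dimension 2) consists of the simplices:

  0-simplices (10): [0], [1], [2], [3], [4], [5], [6], [7], [8], [9]
  1-simplices (30): (30 of them)
  2-simplices (20): (20 of them)

so the chain groups are C_0 ≅ Z^10, C_1 ≅ Z^30, C_2 ≅ Z^20.

∂_1: C_1 → C_0 maps an edge to its endpoints' difference, ∂[p,q] = q − p.
The resulting 10×30 matrix has rank 9, and its Smith normal form has invariant factors (1,1,1,1,1,1,1,1,1).

∂_2: C_2 → C_1 acts by ∂[p,q,r] = [q,r] − [p,r] + [p,q]. For instance
  ∂[3,6,8] = [6,8] − [3,8] + [3,6],
  ∂[1,2,6] = [2,6] − [1,6] + [1,2].
As a 30×20 matrix over Z this has rank 20, with invariant factors (1,1,1,1,1,1,1,1,1,1,1,1,1,1,1,1,1,1,1,2).

Reading off H_k = ker ∂_k / im ∂_{k+1}:

  H_0: rank C_0 − rank ∂_1 = 10 − 9 = 1, and the invariant factors of ∂_1 are all 1, so H_0 ≅ Z.
  H_1: rank ker ∂_1 − rank ∂_2 = (30 − 9) − 20 = 1, and ∂_2 has invariant factor 2 > 1, so H_1 ≅ Z ⊕ Z/2Z.
  H_2: rank ker ∂_2 − rank ∂_3 = (20 − 20) − 0 = 0, and there is no ∂_3, so H_2 ≅ 0.

(K is a triangulation of the Klein bottle.)

Hence the Betti numbers are b_0 = 1, b_1 = 1, b_2 = 0.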